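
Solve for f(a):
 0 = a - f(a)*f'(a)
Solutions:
 f(a) = -sqrt(C1 + a^2)
 f(a) = sqrt(C1 + a^2)


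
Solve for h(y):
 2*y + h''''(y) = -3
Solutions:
 h(y) = C1 + C2*y + C3*y^2 + C4*y^3 - y^5/60 - y^4/8


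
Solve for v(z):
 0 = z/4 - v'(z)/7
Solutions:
 v(z) = C1 + 7*z^2/8


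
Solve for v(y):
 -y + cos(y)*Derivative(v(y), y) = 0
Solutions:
 v(y) = C1 + Integral(y/cos(y), y)


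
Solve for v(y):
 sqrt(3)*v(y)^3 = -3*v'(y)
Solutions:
 v(y) = -sqrt(6)*sqrt(-1/(C1 - sqrt(3)*y))/2
 v(y) = sqrt(6)*sqrt(-1/(C1 - sqrt(3)*y))/2


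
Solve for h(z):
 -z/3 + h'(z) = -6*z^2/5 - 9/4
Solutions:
 h(z) = C1 - 2*z^3/5 + z^2/6 - 9*z/4


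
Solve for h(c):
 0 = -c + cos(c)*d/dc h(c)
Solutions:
 h(c) = C1 + Integral(c/cos(c), c)


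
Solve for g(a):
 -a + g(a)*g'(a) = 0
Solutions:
 g(a) = -sqrt(C1 + a^2)
 g(a) = sqrt(C1 + a^2)


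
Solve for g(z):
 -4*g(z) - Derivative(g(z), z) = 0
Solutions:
 g(z) = C1*exp(-4*z)


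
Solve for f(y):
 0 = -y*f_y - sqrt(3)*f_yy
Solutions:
 f(y) = C1 + C2*erf(sqrt(2)*3^(3/4)*y/6)


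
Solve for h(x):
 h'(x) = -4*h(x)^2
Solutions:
 h(x) = 1/(C1 + 4*x)


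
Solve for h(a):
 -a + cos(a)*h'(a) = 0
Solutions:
 h(a) = C1 + Integral(a/cos(a), a)


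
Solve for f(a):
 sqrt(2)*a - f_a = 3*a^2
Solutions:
 f(a) = C1 - a^3 + sqrt(2)*a^2/2


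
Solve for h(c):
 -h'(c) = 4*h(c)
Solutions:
 h(c) = C1*exp(-4*c)


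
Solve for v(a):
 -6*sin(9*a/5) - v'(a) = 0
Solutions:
 v(a) = C1 + 10*cos(9*a/5)/3


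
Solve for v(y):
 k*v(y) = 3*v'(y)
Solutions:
 v(y) = C1*exp(k*y/3)


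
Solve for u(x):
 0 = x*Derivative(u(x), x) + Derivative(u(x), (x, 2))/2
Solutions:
 u(x) = C1 + C2*erf(x)


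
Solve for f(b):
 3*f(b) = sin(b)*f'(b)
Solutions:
 f(b) = C1*(cos(b) - 1)^(3/2)/(cos(b) + 1)^(3/2)


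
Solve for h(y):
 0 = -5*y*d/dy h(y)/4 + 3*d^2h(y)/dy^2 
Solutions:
 h(y) = C1 + C2*erfi(sqrt(30)*y/12)


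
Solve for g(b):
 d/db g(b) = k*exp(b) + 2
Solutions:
 g(b) = C1 + 2*b + k*exp(b)


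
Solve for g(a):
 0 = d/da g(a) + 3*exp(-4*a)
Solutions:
 g(a) = C1 + 3*exp(-4*a)/4


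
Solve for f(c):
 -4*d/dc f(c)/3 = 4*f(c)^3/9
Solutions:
 f(c) = -sqrt(6)*sqrt(-1/(C1 - c))/2
 f(c) = sqrt(6)*sqrt(-1/(C1 - c))/2


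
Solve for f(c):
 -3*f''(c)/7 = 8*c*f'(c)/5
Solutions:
 f(c) = C1 + C2*erf(2*sqrt(105)*c/15)


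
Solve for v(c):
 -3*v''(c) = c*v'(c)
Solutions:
 v(c) = C1 + C2*erf(sqrt(6)*c/6)


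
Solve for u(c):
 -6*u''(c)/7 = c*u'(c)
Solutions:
 u(c) = C1 + C2*erf(sqrt(21)*c/6)


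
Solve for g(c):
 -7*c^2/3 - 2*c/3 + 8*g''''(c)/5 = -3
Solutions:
 g(c) = C1 + C2*c + C3*c^2 + C4*c^3 + 7*c^6/1728 + c^5/288 - 5*c^4/64


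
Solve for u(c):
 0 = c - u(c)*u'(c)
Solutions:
 u(c) = -sqrt(C1 + c^2)
 u(c) = sqrt(C1 + c^2)


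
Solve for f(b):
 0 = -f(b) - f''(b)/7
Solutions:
 f(b) = C1*sin(sqrt(7)*b) + C2*cos(sqrt(7)*b)


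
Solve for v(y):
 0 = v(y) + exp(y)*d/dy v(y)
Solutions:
 v(y) = C1*exp(exp(-y))


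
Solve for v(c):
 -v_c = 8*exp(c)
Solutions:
 v(c) = C1 - 8*exp(c)


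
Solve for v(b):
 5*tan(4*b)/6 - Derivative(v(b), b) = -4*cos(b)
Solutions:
 v(b) = C1 - 5*log(cos(4*b))/24 + 4*sin(b)


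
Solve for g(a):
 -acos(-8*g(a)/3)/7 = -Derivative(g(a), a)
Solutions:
 Integral(1/acos(-8*_y/3), (_y, g(a))) = C1 + a/7


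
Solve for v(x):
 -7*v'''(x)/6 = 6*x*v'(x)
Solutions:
 v(x) = C1 + Integral(C2*airyai(-42^(2/3)*x/7) + C3*airybi(-42^(2/3)*x/7), x)


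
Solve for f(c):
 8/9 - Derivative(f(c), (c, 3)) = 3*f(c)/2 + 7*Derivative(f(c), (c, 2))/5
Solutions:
 f(c) = C1*exp(c*(-28 + 98*2^(2/3)/(45*sqrt(64345) + 11497)^(1/3) + 2^(1/3)*(45*sqrt(64345) + 11497)^(1/3))/60)*sin(2^(1/3)*sqrt(3)*c*(-(45*sqrt(64345) + 11497)^(1/3) + 98*2^(1/3)/(45*sqrt(64345) + 11497)^(1/3))/60) + C2*exp(c*(-28 + 98*2^(2/3)/(45*sqrt(64345) + 11497)^(1/3) + 2^(1/3)*(45*sqrt(64345) + 11497)^(1/3))/60)*cos(2^(1/3)*sqrt(3)*c*(-(45*sqrt(64345) + 11497)^(1/3) + 98*2^(1/3)/(45*sqrt(64345) + 11497)^(1/3))/60) + C3*exp(-c*(98*2^(2/3)/(45*sqrt(64345) + 11497)^(1/3) + 14 + 2^(1/3)*(45*sqrt(64345) + 11497)^(1/3))/30) + 16/27


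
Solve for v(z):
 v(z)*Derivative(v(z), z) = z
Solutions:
 v(z) = -sqrt(C1 + z^2)
 v(z) = sqrt(C1 + z^2)


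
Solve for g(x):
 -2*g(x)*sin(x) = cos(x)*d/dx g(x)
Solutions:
 g(x) = C1*cos(x)^2


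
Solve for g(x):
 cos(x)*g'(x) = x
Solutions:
 g(x) = C1 + Integral(x/cos(x), x)


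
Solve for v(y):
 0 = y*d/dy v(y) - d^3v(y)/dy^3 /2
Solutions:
 v(y) = C1 + Integral(C2*airyai(2^(1/3)*y) + C3*airybi(2^(1/3)*y), y)


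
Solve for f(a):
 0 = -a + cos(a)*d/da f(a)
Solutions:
 f(a) = C1 + Integral(a/cos(a), a)


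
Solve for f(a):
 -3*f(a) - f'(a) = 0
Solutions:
 f(a) = C1*exp(-3*a)


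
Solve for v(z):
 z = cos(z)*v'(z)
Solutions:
 v(z) = C1 + Integral(z/cos(z), z)


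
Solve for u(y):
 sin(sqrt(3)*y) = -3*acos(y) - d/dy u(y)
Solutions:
 u(y) = C1 - 3*y*acos(y) + 3*sqrt(1 - y^2) + sqrt(3)*cos(sqrt(3)*y)/3


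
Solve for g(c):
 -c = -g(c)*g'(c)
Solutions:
 g(c) = -sqrt(C1 + c^2)
 g(c) = sqrt(C1 + c^2)


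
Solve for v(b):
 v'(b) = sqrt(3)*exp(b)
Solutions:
 v(b) = C1 + sqrt(3)*exp(b)


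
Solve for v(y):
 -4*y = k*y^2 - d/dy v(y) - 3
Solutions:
 v(y) = C1 + k*y^3/3 + 2*y^2 - 3*y


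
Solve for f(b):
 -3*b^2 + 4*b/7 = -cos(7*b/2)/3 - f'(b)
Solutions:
 f(b) = C1 + b^3 - 2*b^2/7 - 2*sin(7*b/2)/21


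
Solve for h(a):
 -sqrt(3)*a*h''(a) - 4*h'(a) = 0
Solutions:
 h(a) = C1 + C2*a^(1 - 4*sqrt(3)/3)


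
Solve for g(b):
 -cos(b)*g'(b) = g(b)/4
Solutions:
 g(b) = C1*(sin(b) - 1)^(1/8)/(sin(b) + 1)^(1/8)


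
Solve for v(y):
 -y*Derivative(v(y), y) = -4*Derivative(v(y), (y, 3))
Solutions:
 v(y) = C1 + Integral(C2*airyai(2^(1/3)*y/2) + C3*airybi(2^(1/3)*y/2), y)


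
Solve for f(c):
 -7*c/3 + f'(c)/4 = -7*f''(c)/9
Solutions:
 f(c) = C1 + C2*exp(-9*c/28) + 14*c^2/3 - 784*c/27


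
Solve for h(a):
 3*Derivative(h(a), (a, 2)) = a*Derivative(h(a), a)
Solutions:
 h(a) = C1 + C2*erfi(sqrt(6)*a/6)


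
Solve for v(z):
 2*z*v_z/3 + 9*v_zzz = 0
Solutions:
 v(z) = C1 + Integral(C2*airyai(-2^(1/3)*z/3) + C3*airybi(-2^(1/3)*z/3), z)


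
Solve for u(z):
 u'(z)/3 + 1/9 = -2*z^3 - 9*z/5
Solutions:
 u(z) = C1 - 3*z^4/2 - 27*z^2/10 - z/3


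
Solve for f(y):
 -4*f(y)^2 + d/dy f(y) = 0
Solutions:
 f(y) = -1/(C1 + 4*y)


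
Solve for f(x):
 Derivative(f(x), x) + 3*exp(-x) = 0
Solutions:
 f(x) = C1 + 3*exp(-x)


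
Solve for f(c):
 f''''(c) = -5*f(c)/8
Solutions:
 f(c) = (C1*sin(2^(3/4)*5^(1/4)*c/4) + C2*cos(2^(3/4)*5^(1/4)*c/4))*exp(-2^(3/4)*5^(1/4)*c/4) + (C3*sin(2^(3/4)*5^(1/4)*c/4) + C4*cos(2^(3/4)*5^(1/4)*c/4))*exp(2^(3/4)*5^(1/4)*c/4)


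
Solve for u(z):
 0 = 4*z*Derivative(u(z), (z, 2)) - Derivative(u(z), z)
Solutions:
 u(z) = C1 + C2*z^(5/4)


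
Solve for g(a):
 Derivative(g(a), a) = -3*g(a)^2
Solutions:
 g(a) = 1/(C1 + 3*a)


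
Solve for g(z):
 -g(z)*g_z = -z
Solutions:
 g(z) = -sqrt(C1 + z^2)
 g(z) = sqrt(C1 + z^2)


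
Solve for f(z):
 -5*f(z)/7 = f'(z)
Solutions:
 f(z) = C1*exp(-5*z/7)


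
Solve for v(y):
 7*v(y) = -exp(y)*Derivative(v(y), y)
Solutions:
 v(y) = C1*exp(7*exp(-y))


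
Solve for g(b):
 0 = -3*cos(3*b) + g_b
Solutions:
 g(b) = C1 + sin(3*b)


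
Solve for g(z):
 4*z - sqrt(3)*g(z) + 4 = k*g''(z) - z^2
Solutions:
 g(z) = C1*exp(-3^(1/4)*z*sqrt(-1/k)) + C2*exp(3^(1/4)*z*sqrt(-1/k)) - 2*k/3 + sqrt(3)*z^2/3 + 4*sqrt(3)*z/3 + 4*sqrt(3)/3


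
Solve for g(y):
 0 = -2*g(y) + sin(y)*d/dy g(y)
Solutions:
 g(y) = C1*(cos(y) - 1)/(cos(y) + 1)


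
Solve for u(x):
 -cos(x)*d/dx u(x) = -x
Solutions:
 u(x) = C1 + Integral(x/cos(x), x)


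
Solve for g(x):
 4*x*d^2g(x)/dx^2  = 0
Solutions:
 g(x) = C1 + C2*x


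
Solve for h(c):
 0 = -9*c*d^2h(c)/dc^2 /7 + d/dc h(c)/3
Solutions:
 h(c) = C1 + C2*c^(34/27)


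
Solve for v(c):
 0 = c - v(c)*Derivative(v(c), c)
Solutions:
 v(c) = -sqrt(C1 + c^2)
 v(c) = sqrt(C1 + c^2)


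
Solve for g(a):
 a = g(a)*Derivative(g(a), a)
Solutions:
 g(a) = -sqrt(C1 + a^2)
 g(a) = sqrt(C1 + a^2)


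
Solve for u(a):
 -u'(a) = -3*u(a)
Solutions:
 u(a) = C1*exp(3*a)


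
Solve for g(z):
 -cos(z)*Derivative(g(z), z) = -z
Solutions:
 g(z) = C1 + Integral(z/cos(z), z)


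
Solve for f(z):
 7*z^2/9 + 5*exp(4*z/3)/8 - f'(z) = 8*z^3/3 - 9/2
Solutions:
 f(z) = C1 - 2*z^4/3 + 7*z^3/27 + 9*z/2 + 15*exp(4*z/3)/32


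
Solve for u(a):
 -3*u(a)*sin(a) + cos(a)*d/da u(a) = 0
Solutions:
 u(a) = C1/cos(a)^3


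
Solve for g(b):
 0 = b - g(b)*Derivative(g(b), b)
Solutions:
 g(b) = -sqrt(C1 + b^2)
 g(b) = sqrt(C1 + b^2)


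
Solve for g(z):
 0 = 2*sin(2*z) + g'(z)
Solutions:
 g(z) = C1 + cos(2*z)


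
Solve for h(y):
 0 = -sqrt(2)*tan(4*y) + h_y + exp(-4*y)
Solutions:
 h(y) = C1 + sqrt(2)*log(tan(4*y)^2 + 1)/8 + exp(-4*y)/4


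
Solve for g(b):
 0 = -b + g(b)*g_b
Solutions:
 g(b) = -sqrt(C1 + b^2)
 g(b) = sqrt(C1 + b^2)


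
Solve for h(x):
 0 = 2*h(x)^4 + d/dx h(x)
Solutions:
 h(x) = (-3^(2/3) - 3*3^(1/6)*I)*(1/(C1 + 2*x))^(1/3)/6
 h(x) = (-3^(2/3) + 3*3^(1/6)*I)*(1/(C1 + 2*x))^(1/3)/6
 h(x) = (1/(C1 + 6*x))^(1/3)


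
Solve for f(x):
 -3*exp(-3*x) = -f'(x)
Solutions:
 f(x) = C1 - exp(-3*x)


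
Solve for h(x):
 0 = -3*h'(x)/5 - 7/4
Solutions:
 h(x) = C1 - 35*x/12


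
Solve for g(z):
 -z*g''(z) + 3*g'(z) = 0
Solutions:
 g(z) = C1 + C2*z^4


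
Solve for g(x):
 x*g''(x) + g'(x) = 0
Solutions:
 g(x) = C1 + C2*log(x)


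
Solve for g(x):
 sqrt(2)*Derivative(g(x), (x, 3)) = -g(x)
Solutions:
 g(x) = C3*exp(-2^(5/6)*x/2) + (C1*sin(2^(5/6)*sqrt(3)*x/4) + C2*cos(2^(5/6)*sqrt(3)*x/4))*exp(2^(5/6)*x/4)


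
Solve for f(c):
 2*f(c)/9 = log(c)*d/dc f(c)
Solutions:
 f(c) = C1*exp(2*li(c)/9)


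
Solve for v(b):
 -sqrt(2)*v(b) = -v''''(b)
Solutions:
 v(b) = C1*exp(-2^(1/8)*b) + C2*exp(2^(1/8)*b) + C3*sin(2^(1/8)*b) + C4*cos(2^(1/8)*b)


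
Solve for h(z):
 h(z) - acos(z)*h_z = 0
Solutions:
 h(z) = C1*exp(Integral(1/acos(z), z))


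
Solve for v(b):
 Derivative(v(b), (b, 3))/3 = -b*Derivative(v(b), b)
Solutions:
 v(b) = C1 + Integral(C2*airyai(-3^(1/3)*b) + C3*airybi(-3^(1/3)*b), b)


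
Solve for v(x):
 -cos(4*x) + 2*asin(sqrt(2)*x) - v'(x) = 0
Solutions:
 v(x) = C1 + 2*x*asin(sqrt(2)*x) + sqrt(2)*sqrt(1 - 2*x^2) - sin(4*x)/4


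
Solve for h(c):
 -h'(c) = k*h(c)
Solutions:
 h(c) = C1*exp(-c*k)


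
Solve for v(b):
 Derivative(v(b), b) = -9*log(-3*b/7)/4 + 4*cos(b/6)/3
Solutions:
 v(b) = C1 - 9*b*log(-b)/4 - 9*b*log(3)/4 + 9*b/4 + 9*b*log(7)/4 + 8*sin(b/6)


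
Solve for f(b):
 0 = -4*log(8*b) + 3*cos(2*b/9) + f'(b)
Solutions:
 f(b) = C1 + 4*b*log(b) - 4*b + 12*b*log(2) - 27*sin(2*b/9)/2


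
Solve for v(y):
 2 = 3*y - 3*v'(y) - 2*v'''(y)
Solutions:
 v(y) = C1 + C2*sin(sqrt(6)*y/2) + C3*cos(sqrt(6)*y/2) + y^2/2 - 2*y/3


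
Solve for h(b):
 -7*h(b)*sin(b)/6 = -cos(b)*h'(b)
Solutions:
 h(b) = C1/cos(b)^(7/6)


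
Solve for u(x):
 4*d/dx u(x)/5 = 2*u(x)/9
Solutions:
 u(x) = C1*exp(5*x/18)


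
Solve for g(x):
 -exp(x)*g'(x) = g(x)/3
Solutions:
 g(x) = C1*exp(exp(-x)/3)


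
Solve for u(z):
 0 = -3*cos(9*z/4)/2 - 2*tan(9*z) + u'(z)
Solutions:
 u(z) = C1 - 2*log(cos(9*z))/9 + 2*sin(9*z/4)/3


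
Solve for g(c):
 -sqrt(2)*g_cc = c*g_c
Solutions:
 g(c) = C1 + C2*erf(2^(1/4)*c/2)


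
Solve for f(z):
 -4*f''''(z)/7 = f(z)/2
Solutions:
 f(z) = (C1*sin(2^(3/4)*7^(1/4)*z/4) + C2*cos(2^(3/4)*7^(1/4)*z/4))*exp(-2^(3/4)*7^(1/4)*z/4) + (C3*sin(2^(3/4)*7^(1/4)*z/4) + C4*cos(2^(3/4)*7^(1/4)*z/4))*exp(2^(3/4)*7^(1/4)*z/4)


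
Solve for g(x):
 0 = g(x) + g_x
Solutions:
 g(x) = C1*exp(-x)


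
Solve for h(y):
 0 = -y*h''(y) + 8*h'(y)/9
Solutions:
 h(y) = C1 + C2*y^(17/9)


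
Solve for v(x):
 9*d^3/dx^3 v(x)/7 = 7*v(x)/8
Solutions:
 v(x) = C3*exp(3^(1/3)*7^(2/3)*x/6) + (C1*sin(3^(5/6)*7^(2/3)*x/12) + C2*cos(3^(5/6)*7^(2/3)*x/12))*exp(-3^(1/3)*7^(2/3)*x/12)


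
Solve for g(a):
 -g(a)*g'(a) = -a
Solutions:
 g(a) = -sqrt(C1 + a^2)
 g(a) = sqrt(C1 + a^2)


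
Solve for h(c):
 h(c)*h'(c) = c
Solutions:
 h(c) = -sqrt(C1 + c^2)
 h(c) = sqrt(C1 + c^2)


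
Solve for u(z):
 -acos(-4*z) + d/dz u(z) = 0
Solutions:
 u(z) = C1 + z*acos(-4*z) + sqrt(1 - 16*z^2)/4


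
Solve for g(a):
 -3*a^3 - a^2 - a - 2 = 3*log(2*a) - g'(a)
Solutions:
 g(a) = C1 + 3*a^4/4 + a^3/3 + a^2/2 + 3*a*log(a) - a + a*log(8)


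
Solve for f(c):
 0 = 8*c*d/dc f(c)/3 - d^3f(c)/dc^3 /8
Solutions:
 f(c) = C1 + Integral(C2*airyai(4*3^(2/3)*c/3) + C3*airybi(4*3^(2/3)*c/3), c)


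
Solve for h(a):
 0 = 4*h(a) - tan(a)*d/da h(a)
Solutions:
 h(a) = C1*sin(a)^4


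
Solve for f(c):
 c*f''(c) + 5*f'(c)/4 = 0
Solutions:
 f(c) = C1 + C2/c^(1/4)


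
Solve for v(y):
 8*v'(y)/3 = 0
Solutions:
 v(y) = C1


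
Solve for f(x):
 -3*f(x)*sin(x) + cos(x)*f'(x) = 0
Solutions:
 f(x) = C1/cos(x)^3


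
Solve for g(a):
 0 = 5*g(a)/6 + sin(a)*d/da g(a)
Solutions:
 g(a) = C1*(cos(a) + 1)^(5/12)/(cos(a) - 1)^(5/12)


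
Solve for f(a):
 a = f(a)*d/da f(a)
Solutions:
 f(a) = -sqrt(C1 + a^2)
 f(a) = sqrt(C1 + a^2)


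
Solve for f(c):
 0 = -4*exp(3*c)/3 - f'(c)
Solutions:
 f(c) = C1 - 4*exp(3*c)/9


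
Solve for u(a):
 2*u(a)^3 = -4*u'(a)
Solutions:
 u(a) = -sqrt(-1/(C1 - a))
 u(a) = sqrt(-1/(C1 - a))


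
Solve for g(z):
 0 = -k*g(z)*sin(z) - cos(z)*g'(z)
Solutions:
 g(z) = C1*exp(k*log(cos(z)))


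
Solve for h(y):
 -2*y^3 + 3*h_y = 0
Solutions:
 h(y) = C1 + y^4/6


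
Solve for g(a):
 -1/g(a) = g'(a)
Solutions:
 g(a) = -sqrt(C1 - 2*a)
 g(a) = sqrt(C1 - 2*a)


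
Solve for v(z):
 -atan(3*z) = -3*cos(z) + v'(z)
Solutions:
 v(z) = C1 - z*atan(3*z) + log(9*z^2 + 1)/6 + 3*sin(z)


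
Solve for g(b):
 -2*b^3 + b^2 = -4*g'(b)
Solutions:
 g(b) = C1 + b^4/8 - b^3/12


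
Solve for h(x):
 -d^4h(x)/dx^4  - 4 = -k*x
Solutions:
 h(x) = C1 + C2*x + C3*x^2 + C4*x^3 + k*x^5/120 - x^4/6


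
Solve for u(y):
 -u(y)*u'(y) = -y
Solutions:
 u(y) = -sqrt(C1 + y^2)
 u(y) = sqrt(C1 + y^2)


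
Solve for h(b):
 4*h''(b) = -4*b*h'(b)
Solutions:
 h(b) = C1 + C2*erf(sqrt(2)*b/2)


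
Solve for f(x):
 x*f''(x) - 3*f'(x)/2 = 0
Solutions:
 f(x) = C1 + C2*x^(5/2)


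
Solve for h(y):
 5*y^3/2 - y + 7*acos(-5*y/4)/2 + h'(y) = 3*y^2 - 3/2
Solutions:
 h(y) = C1 - 5*y^4/8 + y^3 + y^2/2 - 7*y*acos(-5*y/4)/2 - 3*y/2 - 7*sqrt(16 - 25*y^2)/10


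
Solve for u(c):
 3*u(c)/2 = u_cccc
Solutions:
 u(c) = C1*exp(-2^(3/4)*3^(1/4)*c/2) + C2*exp(2^(3/4)*3^(1/4)*c/2) + C3*sin(2^(3/4)*3^(1/4)*c/2) + C4*cos(2^(3/4)*3^(1/4)*c/2)


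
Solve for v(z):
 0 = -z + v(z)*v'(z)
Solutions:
 v(z) = -sqrt(C1 + z^2)
 v(z) = sqrt(C1 + z^2)


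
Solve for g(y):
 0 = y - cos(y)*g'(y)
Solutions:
 g(y) = C1 + Integral(y/cos(y), y)


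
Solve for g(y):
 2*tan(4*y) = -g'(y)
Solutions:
 g(y) = C1 + log(cos(4*y))/2


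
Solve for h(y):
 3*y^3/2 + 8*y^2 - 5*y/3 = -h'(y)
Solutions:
 h(y) = C1 - 3*y^4/8 - 8*y^3/3 + 5*y^2/6


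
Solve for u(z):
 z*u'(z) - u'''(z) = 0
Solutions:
 u(z) = C1 + Integral(C2*airyai(z) + C3*airybi(z), z)


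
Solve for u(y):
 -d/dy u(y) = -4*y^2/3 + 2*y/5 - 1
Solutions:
 u(y) = C1 + 4*y^3/9 - y^2/5 + y


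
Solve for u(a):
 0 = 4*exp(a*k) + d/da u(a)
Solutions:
 u(a) = C1 - 4*exp(a*k)/k


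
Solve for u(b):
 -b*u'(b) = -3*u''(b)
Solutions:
 u(b) = C1 + C2*erfi(sqrt(6)*b/6)


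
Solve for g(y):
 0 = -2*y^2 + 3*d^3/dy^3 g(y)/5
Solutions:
 g(y) = C1 + C2*y + C3*y^2 + y^5/18


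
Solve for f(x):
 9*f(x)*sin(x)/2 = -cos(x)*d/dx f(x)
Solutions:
 f(x) = C1*cos(x)^(9/2)


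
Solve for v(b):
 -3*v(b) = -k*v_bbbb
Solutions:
 v(b) = C1*exp(-3^(1/4)*b*(1/k)^(1/4)) + C2*exp(3^(1/4)*b*(1/k)^(1/4)) + C3*exp(-3^(1/4)*I*b*(1/k)^(1/4)) + C4*exp(3^(1/4)*I*b*(1/k)^(1/4))


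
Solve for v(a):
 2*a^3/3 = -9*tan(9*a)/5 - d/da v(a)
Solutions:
 v(a) = C1 - a^4/6 + log(cos(9*a))/5


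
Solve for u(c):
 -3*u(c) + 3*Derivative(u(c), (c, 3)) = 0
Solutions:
 u(c) = C3*exp(c) + (C1*sin(sqrt(3)*c/2) + C2*cos(sqrt(3)*c/2))*exp(-c/2)


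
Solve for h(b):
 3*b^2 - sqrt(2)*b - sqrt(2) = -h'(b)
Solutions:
 h(b) = C1 - b^3 + sqrt(2)*b^2/2 + sqrt(2)*b


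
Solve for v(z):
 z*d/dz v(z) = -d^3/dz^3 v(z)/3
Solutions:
 v(z) = C1 + Integral(C2*airyai(-3^(1/3)*z) + C3*airybi(-3^(1/3)*z), z)


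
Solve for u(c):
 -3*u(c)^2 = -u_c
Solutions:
 u(c) = -1/(C1 + 3*c)


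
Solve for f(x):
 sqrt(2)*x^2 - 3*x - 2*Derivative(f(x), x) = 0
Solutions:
 f(x) = C1 + sqrt(2)*x^3/6 - 3*x^2/4


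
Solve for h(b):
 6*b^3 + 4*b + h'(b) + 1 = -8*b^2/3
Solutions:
 h(b) = C1 - 3*b^4/2 - 8*b^3/9 - 2*b^2 - b


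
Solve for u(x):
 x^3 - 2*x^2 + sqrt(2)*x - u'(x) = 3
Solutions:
 u(x) = C1 + x^4/4 - 2*x^3/3 + sqrt(2)*x^2/2 - 3*x


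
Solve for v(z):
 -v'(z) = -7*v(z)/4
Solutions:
 v(z) = C1*exp(7*z/4)


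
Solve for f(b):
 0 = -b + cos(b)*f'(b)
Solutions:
 f(b) = C1 + Integral(b/cos(b), b)


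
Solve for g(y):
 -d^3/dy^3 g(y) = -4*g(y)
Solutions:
 g(y) = C3*exp(2^(2/3)*y) + (C1*sin(2^(2/3)*sqrt(3)*y/2) + C2*cos(2^(2/3)*sqrt(3)*y/2))*exp(-2^(2/3)*y/2)


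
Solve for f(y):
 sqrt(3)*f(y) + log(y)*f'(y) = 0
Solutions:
 f(y) = C1*exp(-sqrt(3)*li(y))


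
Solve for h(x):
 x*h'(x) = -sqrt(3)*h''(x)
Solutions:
 h(x) = C1 + C2*erf(sqrt(2)*3^(3/4)*x/6)


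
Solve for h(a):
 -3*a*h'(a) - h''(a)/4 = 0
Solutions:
 h(a) = C1 + C2*erf(sqrt(6)*a)


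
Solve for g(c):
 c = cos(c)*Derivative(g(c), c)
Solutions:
 g(c) = C1 + Integral(c/cos(c), c)


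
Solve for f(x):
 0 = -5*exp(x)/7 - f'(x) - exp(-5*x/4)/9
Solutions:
 f(x) = C1 - 5*exp(x)/7 + 4*exp(-5*x/4)/45


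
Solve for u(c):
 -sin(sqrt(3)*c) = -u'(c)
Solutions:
 u(c) = C1 - sqrt(3)*cos(sqrt(3)*c)/3


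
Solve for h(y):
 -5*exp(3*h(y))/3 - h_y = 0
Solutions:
 h(y) = log((-1 - sqrt(3)*I)*(1/(C1 + 5*y))^(1/3)/2)
 h(y) = log((-1 + sqrt(3)*I)*(1/(C1 + 5*y))^(1/3)/2)
 h(y) = log(1/(C1 + 5*y))/3


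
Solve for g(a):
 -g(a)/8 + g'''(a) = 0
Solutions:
 g(a) = C3*exp(a/2) + (C1*sin(sqrt(3)*a/4) + C2*cos(sqrt(3)*a/4))*exp(-a/4)


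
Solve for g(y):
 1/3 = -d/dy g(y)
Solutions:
 g(y) = C1 - y/3


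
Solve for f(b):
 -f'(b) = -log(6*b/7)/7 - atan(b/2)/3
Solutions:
 f(b) = C1 + b*log(b)/7 + b*atan(b/2)/3 - b*log(7)/7 - b/7 + b*log(6)/7 - log(b^2 + 4)/3


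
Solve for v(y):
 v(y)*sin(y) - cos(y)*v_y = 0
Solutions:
 v(y) = C1/cos(y)


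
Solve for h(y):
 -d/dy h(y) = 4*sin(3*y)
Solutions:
 h(y) = C1 + 4*cos(3*y)/3


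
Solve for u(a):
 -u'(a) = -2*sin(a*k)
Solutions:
 u(a) = C1 - 2*cos(a*k)/k


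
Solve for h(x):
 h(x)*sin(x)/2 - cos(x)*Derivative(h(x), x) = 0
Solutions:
 h(x) = C1/sqrt(cos(x))


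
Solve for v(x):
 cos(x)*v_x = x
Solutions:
 v(x) = C1 + Integral(x/cos(x), x)


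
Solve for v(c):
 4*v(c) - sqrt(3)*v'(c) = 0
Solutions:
 v(c) = C1*exp(4*sqrt(3)*c/3)


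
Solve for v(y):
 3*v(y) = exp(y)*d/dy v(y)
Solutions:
 v(y) = C1*exp(-3*exp(-y))


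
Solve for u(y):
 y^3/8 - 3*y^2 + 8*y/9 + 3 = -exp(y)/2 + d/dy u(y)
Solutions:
 u(y) = C1 + y^4/32 - y^3 + 4*y^2/9 + 3*y + exp(y)/2


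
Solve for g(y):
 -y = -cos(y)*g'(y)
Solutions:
 g(y) = C1 + Integral(y/cos(y), y)


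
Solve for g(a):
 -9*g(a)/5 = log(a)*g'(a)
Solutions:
 g(a) = C1*exp(-9*li(a)/5)


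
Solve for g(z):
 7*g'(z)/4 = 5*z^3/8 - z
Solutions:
 g(z) = C1 + 5*z^4/56 - 2*z^2/7


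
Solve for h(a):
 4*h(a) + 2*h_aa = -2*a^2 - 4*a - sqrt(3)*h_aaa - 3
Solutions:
 h(a) = C1*exp(a*(-4*sqrt(3) + 2*2^(2/3)/(sqrt(267) + 85*sqrt(3)/9)^(1/3) + 3*2^(1/3)*(sqrt(267) + 85*sqrt(3)/9)^(1/3))/18)*sin(sqrt(3)*a*(-3*(2*sqrt(267) + 170*sqrt(3)/9)^(1/3) + 4/(2*sqrt(267) + 170*sqrt(3)/9)^(1/3))/18) + C2*exp(a*(-4*sqrt(3) + 2*2^(2/3)/(sqrt(267) + 85*sqrt(3)/9)^(1/3) + 3*2^(1/3)*(sqrt(267) + 85*sqrt(3)/9)^(1/3))/18)*cos(sqrt(3)*a*(-3*(2*sqrt(267) + 170*sqrt(3)/9)^(1/3) + 4/(2*sqrt(267) + 170*sqrt(3)/9)^(1/3))/18) + C3*exp(-a*(2*2^(2/3)/(sqrt(267) + 85*sqrt(3)/9)^(1/3) + 2*sqrt(3) + 3*2^(1/3)*(sqrt(267) + 85*sqrt(3)/9)^(1/3))/9) - a^2/2 - a - 1/4


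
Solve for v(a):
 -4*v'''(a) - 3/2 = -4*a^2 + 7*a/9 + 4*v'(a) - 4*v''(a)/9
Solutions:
 v(a) = C1 + a^3/3 + a^2/72 - 1537*a/648 + (C2*sin(sqrt(323)*a/18) + C3*cos(sqrt(323)*a/18))*exp(a/18)


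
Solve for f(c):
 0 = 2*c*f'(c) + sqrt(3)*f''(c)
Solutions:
 f(c) = C1 + C2*erf(3^(3/4)*c/3)


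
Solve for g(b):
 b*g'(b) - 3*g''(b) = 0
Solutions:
 g(b) = C1 + C2*erfi(sqrt(6)*b/6)


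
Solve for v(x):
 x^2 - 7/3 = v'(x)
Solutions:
 v(x) = C1 + x^3/3 - 7*x/3


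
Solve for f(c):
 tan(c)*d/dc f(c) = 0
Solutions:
 f(c) = C1


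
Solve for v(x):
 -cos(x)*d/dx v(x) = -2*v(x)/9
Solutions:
 v(x) = C1*(sin(x) + 1)^(1/9)/(sin(x) - 1)^(1/9)


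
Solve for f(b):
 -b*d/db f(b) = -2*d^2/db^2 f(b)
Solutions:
 f(b) = C1 + C2*erfi(b/2)


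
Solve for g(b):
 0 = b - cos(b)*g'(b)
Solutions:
 g(b) = C1 + Integral(b/cos(b), b)


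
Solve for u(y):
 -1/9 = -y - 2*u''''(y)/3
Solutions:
 u(y) = C1 + C2*y + C3*y^2 + C4*y^3 - y^5/80 + y^4/144


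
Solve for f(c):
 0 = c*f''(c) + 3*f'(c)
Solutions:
 f(c) = C1 + C2/c^2


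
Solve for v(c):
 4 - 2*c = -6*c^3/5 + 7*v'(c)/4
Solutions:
 v(c) = C1 + 6*c^4/35 - 4*c^2/7 + 16*c/7


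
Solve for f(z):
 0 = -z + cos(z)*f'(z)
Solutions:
 f(z) = C1 + Integral(z/cos(z), z)


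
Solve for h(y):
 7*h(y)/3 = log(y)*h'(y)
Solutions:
 h(y) = C1*exp(7*li(y)/3)


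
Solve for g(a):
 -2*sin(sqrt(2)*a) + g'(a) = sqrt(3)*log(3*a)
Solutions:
 g(a) = C1 + sqrt(3)*a*(log(a) - 1) + sqrt(3)*a*log(3) - sqrt(2)*cos(sqrt(2)*a)


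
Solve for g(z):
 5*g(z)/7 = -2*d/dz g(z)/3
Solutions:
 g(z) = C1*exp(-15*z/14)


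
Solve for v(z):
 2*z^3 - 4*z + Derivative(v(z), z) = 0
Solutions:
 v(z) = C1 - z^4/2 + 2*z^2


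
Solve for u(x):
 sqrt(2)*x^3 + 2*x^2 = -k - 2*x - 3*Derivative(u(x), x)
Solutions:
 u(x) = C1 - k*x/3 - sqrt(2)*x^4/12 - 2*x^3/9 - x^2/3


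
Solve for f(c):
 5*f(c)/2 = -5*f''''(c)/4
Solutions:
 f(c) = (C1*sin(2^(3/4)*c/2) + C2*cos(2^(3/4)*c/2))*exp(-2^(3/4)*c/2) + (C3*sin(2^(3/4)*c/2) + C4*cos(2^(3/4)*c/2))*exp(2^(3/4)*c/2)


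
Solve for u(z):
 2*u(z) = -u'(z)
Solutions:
 u(z) = C1*exp(-2*z)


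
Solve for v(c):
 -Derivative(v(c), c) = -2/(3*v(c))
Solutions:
 v(c) = -sqrt(C1 + 12*c)/3
 v(c) = sqrt(C1 + 12*c)/3


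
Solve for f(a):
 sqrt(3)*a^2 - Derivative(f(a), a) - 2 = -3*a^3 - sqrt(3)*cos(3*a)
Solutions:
 f(a) = C1 + 3*a^4/4 + sqrt(3)*a^3/3 - 2*a + sqrt(3)*sin(3*a)/3


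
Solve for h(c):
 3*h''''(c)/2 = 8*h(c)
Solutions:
 h(c) = C1*exp(-2*3^(3/4)*c/3) + C2*exp(2*3^(3/4)*c/3) + C3*sin(2*3^(3/4)*c/3) + C4*cos(2*3^(3/4)*c/3)


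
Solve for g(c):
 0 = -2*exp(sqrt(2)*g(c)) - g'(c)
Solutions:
 g(c) = sqrt(2)*(2*log(1/(C1 + 2*c)) - log(2))/4


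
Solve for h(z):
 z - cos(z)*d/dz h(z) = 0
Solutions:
 h(z) = C1 + Integral(z/cos(z), z)


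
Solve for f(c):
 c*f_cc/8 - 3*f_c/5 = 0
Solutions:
 f(c) = C1 + C2*c^(29/5)


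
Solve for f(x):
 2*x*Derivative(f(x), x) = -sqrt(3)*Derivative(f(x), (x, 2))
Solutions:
 f(x) = C1 + C2*erf(3^(3/4)*x/3)


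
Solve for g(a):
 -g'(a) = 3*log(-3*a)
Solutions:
 g(a) = C1 - 3*a*log(-a) + 3*a*(1 - log(3))


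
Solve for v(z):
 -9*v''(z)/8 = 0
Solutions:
 v(z) = C1 + C2*z


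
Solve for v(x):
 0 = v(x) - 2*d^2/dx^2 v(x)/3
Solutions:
 v(x) = C1*exp(-sqrt(6)*x/2) + C2*exp(sqrt(6)*x/2)


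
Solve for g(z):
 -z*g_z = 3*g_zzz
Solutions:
 g(z) = C1 + Integral(C2*airyai(-3^(2/3)*z/3) + C3*airybi(-3^(2/3)*z/3), z)


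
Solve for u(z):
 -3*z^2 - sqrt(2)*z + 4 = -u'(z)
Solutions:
 u(z) = C1 + z^3 + sqrt(2)*z^2/2 - 4*z


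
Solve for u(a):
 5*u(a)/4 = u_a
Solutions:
 u(a) = C1*exp(5*a/4)


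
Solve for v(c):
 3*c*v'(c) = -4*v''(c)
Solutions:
 v(c) = C1 + C2*erf(sqrt(6)*c/4)


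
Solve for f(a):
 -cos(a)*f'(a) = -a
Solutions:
 f(a) = C1 + Integral(a/cos(a), a)


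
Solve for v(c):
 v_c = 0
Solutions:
 v(c) = C1


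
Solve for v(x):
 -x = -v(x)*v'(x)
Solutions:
 v(x) = -sqrt(C1 + x^2)
 v(x) = sqrt(C1 + x^2)


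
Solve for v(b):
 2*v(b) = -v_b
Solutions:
 v(b) = C1*exp(-2*b)


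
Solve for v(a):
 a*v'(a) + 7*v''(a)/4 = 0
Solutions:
 v(a) = C1 + C2*erf(sqrt(14)*a/7)


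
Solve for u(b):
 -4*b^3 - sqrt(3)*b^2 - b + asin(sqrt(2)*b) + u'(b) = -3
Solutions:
 u(b) = C1 + b^4 + sqrt(3)*b^3/3 + b^2/2 - b*asin(sqrt(2)*b) - 3*b - sqrt(2)*sqrt(1 - 2*b^2)/2


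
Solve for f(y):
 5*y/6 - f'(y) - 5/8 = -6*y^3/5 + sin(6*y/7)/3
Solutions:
 f(y) = C1 + 3*y^4/10 + 5*y^2/12 - 5*y/8 + 7*cos(6*y/7)/18


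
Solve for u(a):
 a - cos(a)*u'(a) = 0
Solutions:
 u(a) = C1 + Integral(a/cos(a), a)


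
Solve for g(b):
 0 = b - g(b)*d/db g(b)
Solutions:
 g(b) = -sqrt(C1 + b^2)
 g(b) = sqrt(C1 + b^2)


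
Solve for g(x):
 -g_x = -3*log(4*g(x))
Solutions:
 -Integral(1/(log(_y) + 2*log(2)), (_y, g(x)))/3 = C1 - x


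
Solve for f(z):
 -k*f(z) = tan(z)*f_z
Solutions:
 f(z) = C1*exp(-k*log(sin(z)))


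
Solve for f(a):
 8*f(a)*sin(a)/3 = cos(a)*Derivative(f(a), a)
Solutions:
 f(a) = C1/cos(a)^(8/3)


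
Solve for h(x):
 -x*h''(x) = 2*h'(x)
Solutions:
 h(x) = C1 + C2/x


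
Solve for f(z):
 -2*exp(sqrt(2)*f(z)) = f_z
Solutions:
 f(z) = sqrt(2)*(2*log(1/(C1 + 2*z)) - log(2))/4


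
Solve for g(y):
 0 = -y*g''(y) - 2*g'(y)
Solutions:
 g(y) = C1 + C2/y


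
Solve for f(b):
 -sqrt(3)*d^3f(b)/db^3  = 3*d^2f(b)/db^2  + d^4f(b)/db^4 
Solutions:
 f(b) = C1 + C2*b + (C3*sin(3*b/2) + C4*cos(3*b/2))*exp(-sqrt(3)*b/2)


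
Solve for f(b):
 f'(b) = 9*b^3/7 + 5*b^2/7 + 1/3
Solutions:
 f(b) = C1 + 9*b^4/28 + 5*b^3/21 + b/3


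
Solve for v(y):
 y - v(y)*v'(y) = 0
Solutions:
 v(y) = -sqrt(C1 + y^2)
 v(y) = sqrt(C1 + y^2)


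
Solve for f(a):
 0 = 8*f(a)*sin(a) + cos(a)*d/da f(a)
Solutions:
 f(a) = C1*cos(a)^8


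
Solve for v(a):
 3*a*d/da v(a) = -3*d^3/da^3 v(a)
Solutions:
 v(a) = C1 + Integral(C2*airyai(-a) + C3*airybi(-a), a)


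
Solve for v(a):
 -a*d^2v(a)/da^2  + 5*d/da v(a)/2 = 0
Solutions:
 v(a) = C1 + C2*a^(7/2)


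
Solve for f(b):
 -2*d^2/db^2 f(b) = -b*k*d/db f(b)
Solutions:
 f(b) = Piecewise((-sqrt(pi)*C1*erf(b*sqrt(-k)/2)/sqrt(-k) - C2, (k > 0) | (k < 0)), (-C1*b - C2, True))


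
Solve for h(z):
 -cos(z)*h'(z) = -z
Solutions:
 h(z) = C1 + Integral(z/cos(z), z)


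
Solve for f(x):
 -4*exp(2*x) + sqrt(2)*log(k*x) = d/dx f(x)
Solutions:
 f(x) = C1 + sqrt(2)*x*log(k*x) - sqrt(2)*x - 2*exp(2*x)


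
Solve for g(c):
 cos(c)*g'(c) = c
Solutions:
 g(c) = C1 + Integral(c/cos(c), c)


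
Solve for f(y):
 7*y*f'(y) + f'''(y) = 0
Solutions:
 f(y) = C1 + Integral(C2*airyai(-7^(1/3)*y) + C3*airybi(-7^(1/3)*y), y)


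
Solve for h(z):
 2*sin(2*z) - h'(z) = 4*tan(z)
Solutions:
 h(z) = C1 + 4*log(cos(z)) - cos(2*z)


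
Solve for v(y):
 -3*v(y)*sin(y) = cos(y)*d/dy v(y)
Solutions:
 v(y) = C1*cos(y)^3


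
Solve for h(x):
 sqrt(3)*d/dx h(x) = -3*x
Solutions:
 h(x) = C1 - sqrt(3)*x^2/2


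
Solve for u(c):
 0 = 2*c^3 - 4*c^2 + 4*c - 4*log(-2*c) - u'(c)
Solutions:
 u(c) = C1 + c^4/2 - 4*c^3/3 + 2*c^2 - 4*c*log(-c) + 4*c*(1 - log(2))


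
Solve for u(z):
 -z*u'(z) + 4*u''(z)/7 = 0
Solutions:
 u(z) = C1 + C2*erfi(sqrt(14)*z/4)


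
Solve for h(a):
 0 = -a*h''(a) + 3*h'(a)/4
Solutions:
 h(a) = C1 + C2*a^(7/4)


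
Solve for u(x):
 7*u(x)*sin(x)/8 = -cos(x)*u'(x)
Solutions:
 u(x) = C1*cos(x)^(7/8)


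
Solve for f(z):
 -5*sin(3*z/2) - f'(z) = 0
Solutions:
 f(z) = C1 + 10*cos(3*z/2)/3


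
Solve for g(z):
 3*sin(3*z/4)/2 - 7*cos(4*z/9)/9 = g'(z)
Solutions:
 g(z) = C1 - 7*sin(4*z/9)/4 - 2*cos(3*z/4)


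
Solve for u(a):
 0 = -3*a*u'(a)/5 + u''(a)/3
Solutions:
 u(a) = C1 + C2*erfi(3*sqrt(10)*a/10)


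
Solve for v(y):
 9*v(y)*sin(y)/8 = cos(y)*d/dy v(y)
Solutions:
 v(y) = C1/cos(y)^(9/8)


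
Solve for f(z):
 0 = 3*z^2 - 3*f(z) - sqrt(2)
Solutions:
 f(z) = z^2 - sqrt(2)/3


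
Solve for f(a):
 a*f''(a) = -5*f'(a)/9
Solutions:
 f(a) = C1 + C2*a^(4/9)


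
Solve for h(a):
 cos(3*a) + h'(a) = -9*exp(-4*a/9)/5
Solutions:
 h(a) = C1 - sin(3*a)/3 + 81*exp(-4*a/9)/20


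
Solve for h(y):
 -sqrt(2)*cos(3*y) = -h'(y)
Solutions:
 h(y) = C1 + sqrt(2)*sin(3*y)/3


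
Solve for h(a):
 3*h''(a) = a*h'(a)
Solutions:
 h(a) = C1 + C2*erfi(sqrt(6)*a/6)


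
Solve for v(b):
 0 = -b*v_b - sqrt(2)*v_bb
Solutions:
 v(b) = C1 + C2*erf(2^(1/4)*b/2)


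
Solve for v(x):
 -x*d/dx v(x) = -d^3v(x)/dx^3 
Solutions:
 v(x) = C1 + Integral(C2*airyai(x) + C3*airybi(x), x)


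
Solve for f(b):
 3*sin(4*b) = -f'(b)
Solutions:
 f(b) = C1 + 3*cos(4*b)/4


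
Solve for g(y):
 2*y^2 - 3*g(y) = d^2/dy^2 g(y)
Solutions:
 g(y) = C1*sin(sqrt(3)*y) + C2*cos(sqrt(3)*y) + 2*y^2/3 - 4/9


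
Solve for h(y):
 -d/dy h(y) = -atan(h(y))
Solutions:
 Integral(1/atan(_y), (_y, h(y))) = C1 + y


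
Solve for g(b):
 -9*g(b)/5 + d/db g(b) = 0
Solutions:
 g(b) = C1*exp(9*b/5)


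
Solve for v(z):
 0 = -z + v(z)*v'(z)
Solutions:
 v(z) = -sqrt(C1 + z^2)
 v(z) = sqrt(C1 + z^2)


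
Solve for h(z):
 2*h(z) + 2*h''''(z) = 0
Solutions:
 h(z) = (C1*sin(sqrt(2)*z/2) + C2*cos(sqrt(2)*z/2))*exp(-sqrt(2)*z/2) + (C3*sin(sqrt(2)*z/2) + C4*cos(sqrt(2)*z/2))*exp(sqrt(2)*z/2)


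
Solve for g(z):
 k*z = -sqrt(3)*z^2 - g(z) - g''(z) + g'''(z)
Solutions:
 g(z) = C1*exp(z*(-2^(2/3)*(3*sqrt(93) + 29)^(1/3) - 2*2^(1/3)/(3*sqrt(93) + 29)^(1/3) + 4)/12)*sin(2^(1/3)*sqrt(3)*z*(-2^(1/3)*(3*sqrt(93) + 29)^(1/3) + 2/(3*sqrt(93) + 29)^(1/3))/12) + C2*exp(z*(-2^(2/3)*(3*sqrt(93) + 29)^(1/3) - 2*2^(1/3)/(3*sqrt(93) + 29)^(1/3) + 4)/12)*cos(2^(1/3)*sqrt(3)*z*(-2^(1/3)*(3*sqrt(93) + 29)^(1/3) + 2/(3*sqrt(93) + 29)^(1/3))/12) + C3*exp(z*(2*2^(1/3)/(3*sqrt(93) + 29)^(1/3) + 2 + 2^(2/3)*(3*sqrt(93) + 29)^(1/3))/6) - k*z - sqrt(3)*z^2 + 2*sqrt(3)


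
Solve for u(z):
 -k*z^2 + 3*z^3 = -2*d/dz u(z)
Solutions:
 u(z) = C1 + k*z^3/6 - 3*z^4/8


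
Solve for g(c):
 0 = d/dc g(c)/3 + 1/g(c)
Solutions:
 g(c) = -sqrt(C1 - 6*c)
 g(c) = sqrt(C1 - 6*c)


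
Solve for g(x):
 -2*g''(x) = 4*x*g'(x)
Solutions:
 g(x) = C1 + C2*erf(x)


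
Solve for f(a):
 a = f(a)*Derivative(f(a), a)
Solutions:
 f(a) = -sqrt(C1 + a^2)
 f(a) = sqrt(C1 + a^2)


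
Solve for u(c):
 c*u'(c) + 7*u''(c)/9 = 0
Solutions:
 u(c) = C1 + C2*erf(3*sqrt(14)*c/14)


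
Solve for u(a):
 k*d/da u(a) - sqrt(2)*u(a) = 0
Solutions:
 u(a) = C1*exp(sqrt(2)*a/k)


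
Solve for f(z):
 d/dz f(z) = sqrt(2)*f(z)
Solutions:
 f(z) = C1*exp(sqrt(2)*z)


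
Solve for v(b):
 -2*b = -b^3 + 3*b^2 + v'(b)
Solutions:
 v(b) = C1 + b^4/4 - b^3 - b^2


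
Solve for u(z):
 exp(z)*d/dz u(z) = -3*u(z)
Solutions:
 u(z) = C1*exp(3*exp(-z))


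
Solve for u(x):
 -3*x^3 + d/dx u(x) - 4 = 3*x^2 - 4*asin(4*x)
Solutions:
 u(x) = C1 + 3*x^4/4 + x^3 - 4*x*asin(4*x) + 4*x - sqrt(1 - 16*x^2)


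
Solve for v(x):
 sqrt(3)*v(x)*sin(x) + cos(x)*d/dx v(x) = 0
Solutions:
 v(x) = C1*cos(x)^(sqrt(3))


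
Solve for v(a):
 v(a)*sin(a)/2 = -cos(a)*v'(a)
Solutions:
 v(a) = C1*sqrt(cos(a))


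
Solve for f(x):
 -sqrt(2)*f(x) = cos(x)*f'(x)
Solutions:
 f(x) = C1*(sin(x) - 1)^(sqrt(2)/2)/(sin(x) + 1)^(sqrt(2)/2)


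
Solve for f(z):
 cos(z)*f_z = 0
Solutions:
 f(z) = C1


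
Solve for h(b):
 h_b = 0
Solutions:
 h(b) = C1


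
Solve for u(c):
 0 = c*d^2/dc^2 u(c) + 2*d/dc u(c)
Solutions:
 u(c) = C1 + C2/c


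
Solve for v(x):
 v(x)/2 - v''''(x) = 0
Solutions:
 v(x) = C1*exp(-2^(3/4)*x/2) + C2*exp(2^(3/4)*x/2) + C3*sin(2^(3/4)*x/2) + C4*cos(2^(3/4)*x/2)


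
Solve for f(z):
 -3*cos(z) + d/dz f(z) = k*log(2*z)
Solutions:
 f(z) = C1 + k*z*(log(z) - 1) + k*z*log(2) + 3*sin(z)


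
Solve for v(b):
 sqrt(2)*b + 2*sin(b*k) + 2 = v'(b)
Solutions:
 v(b) = C1 + sqrt(2)*b^2/2 + 2*b - 2*cos(b*k)/k


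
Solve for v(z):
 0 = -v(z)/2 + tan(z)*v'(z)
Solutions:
 v(z) = C1*sqrt(sin(z))


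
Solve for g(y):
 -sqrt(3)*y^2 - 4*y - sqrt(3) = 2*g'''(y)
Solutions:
 g(y) = C1 + C2*y + C3*y^2 - sqrt(3)*y^5/120 - y^4/12 - sqrt(3)*y^3/12


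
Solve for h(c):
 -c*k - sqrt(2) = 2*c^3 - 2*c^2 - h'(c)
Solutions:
 h(c) = C1 + c^4/2 - 2*c^3/3 + c^2*k/2 + sqrt(2)*c


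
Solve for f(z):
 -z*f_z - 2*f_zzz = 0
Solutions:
 f(z) = C1 + Integral(C2*airyai(-2^(2/3)*z/2) + C3*airybi(-2^(2/3)*z/2), z)


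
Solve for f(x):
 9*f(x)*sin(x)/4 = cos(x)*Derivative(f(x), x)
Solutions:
 f(x) = C1/cos(x)^(9/4)


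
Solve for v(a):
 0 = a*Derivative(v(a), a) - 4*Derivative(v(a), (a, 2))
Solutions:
 v(a) = C1 + C2*erfi(sqrt(2)*a/4)


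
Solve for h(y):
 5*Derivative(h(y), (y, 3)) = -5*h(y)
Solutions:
 h(y) = C3*exp(-y) + (C1*sin(sqrt(3)*y/2) + C2*cos(sqrt(3)*y/2))*exp(y/2)


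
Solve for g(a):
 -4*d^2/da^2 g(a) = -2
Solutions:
 g(a) = C1 + C2*a + a^2/4


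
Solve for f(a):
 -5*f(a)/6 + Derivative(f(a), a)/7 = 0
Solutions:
 f(a) = C1*exp(35*a/6)


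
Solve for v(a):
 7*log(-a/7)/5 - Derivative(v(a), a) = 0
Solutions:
 v(a) = C1 + 7*a*log(-a)/5 + 7*a*(-log(7) - 1)/5


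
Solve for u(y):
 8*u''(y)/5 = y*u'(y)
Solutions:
 u(y) = C1 + C2*erfi(sqrt(5)*y/4)


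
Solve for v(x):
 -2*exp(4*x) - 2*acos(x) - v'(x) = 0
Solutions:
 v(x) = C1 - 2*x*acos(x) + 2*sqrt(1 - x^2) - exp(4*x)/2


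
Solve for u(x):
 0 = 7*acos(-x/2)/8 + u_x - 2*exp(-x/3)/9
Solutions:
 u(x) = C1 - 7*x*acos(-x/2)/8 - 7*sqrt(4 - x^2)/8 - 2*exp(-x/3)/3


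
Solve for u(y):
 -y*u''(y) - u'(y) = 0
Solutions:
 u(y) = C1 + C2*log(y)


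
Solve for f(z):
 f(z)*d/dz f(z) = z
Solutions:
 f(z) = -sqrt(C1 + z^2)
 f(z) = sqrt(C1 + z^2)


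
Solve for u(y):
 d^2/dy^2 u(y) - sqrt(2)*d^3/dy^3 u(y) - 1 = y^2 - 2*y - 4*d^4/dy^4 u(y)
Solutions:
 u(y) = C1 + C2*y + y^4/12 + y^3*(-1 + sqrt(2))/3 + y^2*(-3/2 - sqrt(2)) + (C3*sin(sqrt(14)*y/8) + C4*cos(sqrt(14)*y/8))*exp(sqrt(2)*y/8)


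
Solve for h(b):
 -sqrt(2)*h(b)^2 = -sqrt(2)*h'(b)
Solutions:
 h(b) = -1/(C1 + b)


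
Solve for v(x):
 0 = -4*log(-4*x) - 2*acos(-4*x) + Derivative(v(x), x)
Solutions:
 v(x) = C1 + 4*x*log(-x) + 2*x*acos(-4*x) - 4*x + 8*x*log(2) + sqrt(1 - 16*x^2)/2


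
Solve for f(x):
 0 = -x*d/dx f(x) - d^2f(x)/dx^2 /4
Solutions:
 f(x) = C1 + C2*erf(sqrt(2)*x)


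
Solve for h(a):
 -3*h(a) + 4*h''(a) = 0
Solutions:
 h(a) = C1*exp(-sqrt(3)*a/2) + C2*exp(sqrt(3)*a/2)


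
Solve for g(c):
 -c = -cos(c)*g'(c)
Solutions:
 g(c) = C1 + Integral(c/cos(c), c)


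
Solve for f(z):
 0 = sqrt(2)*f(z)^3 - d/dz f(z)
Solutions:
 f(z) = -sqrt(2)*sqrt(-1/(C1 + sqrt(2)*z))/2
 f(z) = sqrt(2)*sqrt(-1/(C1 + sqrt(2)*z))/2


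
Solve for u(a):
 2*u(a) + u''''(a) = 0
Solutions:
 u(a) = (C1*sin(2^(3/4)*a/2) + C2*cos(2^(3/4)*a/2))*exp(-2^(3/4)*a/2) + (C3*sin(2^(3/4)*a/2) + C4*cos(2^(3/4)*a/2))*exp(2^(3/4)*a/2)


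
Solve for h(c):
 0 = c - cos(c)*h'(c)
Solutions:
 h(c) = C1 + Integral(c/cos(c), c)


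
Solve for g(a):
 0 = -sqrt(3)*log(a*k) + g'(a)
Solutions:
 g(a) = C1 + sqrt(3)*a*log(a*k) - sqrt(3)*a


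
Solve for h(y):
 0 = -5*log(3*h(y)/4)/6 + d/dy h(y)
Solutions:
 6*Integral(1/(-log(_y) - log(3) + 2*log(2)), (_y, h(y)))/5 = C1 - y


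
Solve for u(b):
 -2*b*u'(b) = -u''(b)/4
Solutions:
 u(b) = C1 + C2*erfi(2*b)


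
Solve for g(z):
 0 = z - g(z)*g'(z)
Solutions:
 g(z) = -sqrt(C1 + z^2)
 g(z) = sqrt(C1 + z^2)


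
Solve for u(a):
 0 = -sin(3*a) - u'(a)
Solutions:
 u(a) = C1 + cos(3*a)/3


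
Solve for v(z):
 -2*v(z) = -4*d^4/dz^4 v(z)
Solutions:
 v(z) = C1*exp(-2^(3/4)*z/2) + C2*exp(2^(3/4)*z/2) + C3*sin(2^(3/4)*z/2) + C4*cos(2^(3/4)*z/2)


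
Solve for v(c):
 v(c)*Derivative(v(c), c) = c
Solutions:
 v(c) = -sqrt(C1 + c^2)
 v(c) = sqrt(C1 + c^2)


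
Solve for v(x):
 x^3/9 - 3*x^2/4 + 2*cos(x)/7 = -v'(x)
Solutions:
 v(x) = C1 - x^4/36 + x^3/4 - 2*sin(x)/7


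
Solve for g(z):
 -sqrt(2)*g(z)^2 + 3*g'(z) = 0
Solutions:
 g(z) = -3/(C1 + sqrt(2)*z)


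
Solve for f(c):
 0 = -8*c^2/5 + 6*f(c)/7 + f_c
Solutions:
 f(c) = C1*exp(-6*c/7) + 28*c^2/15 - 196*c/45 + 686/135


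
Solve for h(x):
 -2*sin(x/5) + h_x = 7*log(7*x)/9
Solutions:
 h(x) = C1 + 7*x*log(x)/9 - 7*x/9 + 7*x*log(7)/9 - 10*cos(x/5)


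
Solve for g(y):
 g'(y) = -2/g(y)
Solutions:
 g(y) = -sqrt(C1 - 4*y)
 g(y) = sqrt(C1 - 4*y)


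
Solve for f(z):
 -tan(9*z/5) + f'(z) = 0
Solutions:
 f(z) = C1 - 5*log(cos(9*z/5))/9


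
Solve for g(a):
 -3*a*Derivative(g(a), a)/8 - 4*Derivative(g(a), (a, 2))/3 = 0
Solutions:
 g(a) = C1 + C2*erf(3*a/8)


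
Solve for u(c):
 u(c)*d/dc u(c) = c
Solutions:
 u(c) = -sqrt(C1 + c^2)
 u(c) = sqrt(C1 + c^2)


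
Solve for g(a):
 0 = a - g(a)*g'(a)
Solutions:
 g(a) = -sqrt(C1 + a^2)
 g(a) = sqrt(C1 + a^2)


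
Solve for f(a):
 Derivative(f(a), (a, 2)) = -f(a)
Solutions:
 f(a) = C1*sin(a) + C2*cos(a)


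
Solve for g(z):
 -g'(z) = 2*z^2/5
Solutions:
 g(z) = C1 - 2*z^3/15


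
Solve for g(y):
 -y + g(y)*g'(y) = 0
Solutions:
 g(y) = -sqrt(C1 + y^2)
 g(y) = sqrt(C1 + y^2)


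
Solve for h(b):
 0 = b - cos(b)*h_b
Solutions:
 h(b) = C1 + Integral(b/cos(b), b)


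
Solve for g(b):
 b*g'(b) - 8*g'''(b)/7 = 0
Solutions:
 g(b) = C1 + Integral(C2*airyai(7^(1/3)*b/2) + C3*airybi(7^(1/3)*b/2), b)


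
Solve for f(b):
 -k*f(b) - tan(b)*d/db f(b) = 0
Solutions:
 f(b) = C1*exp(-k*log(sin(b)))


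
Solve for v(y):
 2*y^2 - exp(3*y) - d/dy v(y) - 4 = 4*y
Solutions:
 v(y) = C1 + 2*y^3/3 - 2*y^2 - 4*y - exp(3*y)/3


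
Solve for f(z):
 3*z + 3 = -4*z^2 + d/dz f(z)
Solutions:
 f(z) = C1 + 4*z^3/3 + 3*z^2/2 + 3*z


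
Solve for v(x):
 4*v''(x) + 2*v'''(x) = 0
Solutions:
 v(x) = C1 + C2*x + C3*exp(-2*x)


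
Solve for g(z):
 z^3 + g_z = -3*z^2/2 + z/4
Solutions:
 g(z) = C1 - z^4/4 - z^3/2 + z^2/8


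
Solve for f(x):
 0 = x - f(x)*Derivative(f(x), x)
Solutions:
 f(x) = -sqrt(C1 + x^2)
 f(x) = sqrt(C1 + x^2)


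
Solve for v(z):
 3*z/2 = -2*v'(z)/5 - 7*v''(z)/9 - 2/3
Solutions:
 v(z) = C1 + C2*exp(-18*z/35) - 15*z^2/8 + 45*z/8


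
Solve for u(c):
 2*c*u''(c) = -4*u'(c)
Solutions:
 u(c) = C1 + C2/c


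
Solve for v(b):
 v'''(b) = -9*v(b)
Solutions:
 v(b) = C3*exp(-3^(2/3)*b) + (C1*sin(3*3^(1/6)*b/2) + C2*cos(3*3^(1/6)*b/2))*exp(3^(2/3)*b/2)


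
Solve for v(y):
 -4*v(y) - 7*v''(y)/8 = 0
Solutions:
 v(y) = C1*sin(4*sqrt(14)*y/7) + C2*cos(4*sqrt(14)*y/7)


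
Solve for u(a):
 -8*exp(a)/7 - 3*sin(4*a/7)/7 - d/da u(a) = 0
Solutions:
 u(a) = C1 - 8*exp(a)/7 + 3*cos(4*a/7)/4


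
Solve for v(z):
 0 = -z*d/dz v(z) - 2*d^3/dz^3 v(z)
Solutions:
 v(z) = C1 + Integral(C2*airyai(-2^(2/3)*z/2) + C3*airybi(-2^(2/3)*z/2), z)
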